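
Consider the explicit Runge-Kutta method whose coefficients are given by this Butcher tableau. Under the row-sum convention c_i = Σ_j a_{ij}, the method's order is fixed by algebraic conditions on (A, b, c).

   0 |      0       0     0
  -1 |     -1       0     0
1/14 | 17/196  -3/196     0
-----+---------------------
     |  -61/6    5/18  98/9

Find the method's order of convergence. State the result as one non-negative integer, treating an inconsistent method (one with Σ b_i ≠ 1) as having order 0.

3

b = (-61/6, 5/18, 98/9)
c = (0, -1, 1/14)
Ac = (0, 0, 3/196)
Σ b_i: (-61/6)·1 + 5/18·1 + 98/9·1 = 1 ✓
b·c: 5/18·(-1) + 98/9·1/14 = 1/2 ✓
b·c²: 5/18·1 + 98/9·1/196 = 1/3 ✓
b·Ac: 98/9·3/196 = 1/6 ✓; 3 stages ⇒ order 3.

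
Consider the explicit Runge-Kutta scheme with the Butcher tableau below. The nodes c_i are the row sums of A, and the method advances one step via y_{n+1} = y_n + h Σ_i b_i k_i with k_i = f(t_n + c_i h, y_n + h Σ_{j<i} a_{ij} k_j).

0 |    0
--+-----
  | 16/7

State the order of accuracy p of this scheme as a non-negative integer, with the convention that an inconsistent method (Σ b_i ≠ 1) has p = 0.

b = (16/7)
c = (0)
Σ b_i: 16/7·1 = 16/7 ≠ 1 ⇒ order 0.

0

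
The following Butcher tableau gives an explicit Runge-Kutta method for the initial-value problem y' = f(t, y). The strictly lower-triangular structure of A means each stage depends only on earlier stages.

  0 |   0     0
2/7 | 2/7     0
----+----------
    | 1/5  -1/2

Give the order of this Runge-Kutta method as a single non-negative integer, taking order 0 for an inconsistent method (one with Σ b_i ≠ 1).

b = (1/5, -1/2)
c = (0, 2/7)
Σ b_i: 1/5·1 + (-1/2)·1 = -3/10 ≠ 1 ⇒ order 0.

0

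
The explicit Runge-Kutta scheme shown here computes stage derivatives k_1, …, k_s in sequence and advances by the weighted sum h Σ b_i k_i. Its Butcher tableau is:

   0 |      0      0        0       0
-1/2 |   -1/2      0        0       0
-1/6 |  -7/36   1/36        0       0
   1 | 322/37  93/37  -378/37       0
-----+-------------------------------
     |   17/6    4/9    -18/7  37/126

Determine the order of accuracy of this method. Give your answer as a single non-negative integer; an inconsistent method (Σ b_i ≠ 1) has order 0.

b = (17/6, 4/9, -18/7, 37/126)
c = (0, -1/2, -1/6, 1)
Ac = (0, 0, -1/72, 33/74)
Σ b_i: 17/6·1 + 4/9·1 + (-18/7)·1 + 37/126·1 = 1 ✓
b·c: 4/9·(-1/2) + (-18/7)·(-1/6) + 37/126·1 = 1/2 ✓
b·c²: 4/9·1/4 + (-18/7)·1/36 + 37/126·1 = 1/3 ✓
b·Ac: (-18/7)·(-1/72) + 37/126·33/74 = 1/6 ✓
b·c³: 4/9·(-1/8) + (-18/7)·(-1/216) + 37/126·1 = 1/4 ✓
b·(c∘Ac): (-18/7)·1/432 + 37/126·33/74 = 1/8 ✓
b·Ac²: (-18/7)·1/144 + 37/126·51/148 = 1/12 ✓
b·A²c: 37/126·21/148 = 1/24 ✓; 4 stages ⇒ order 4.

4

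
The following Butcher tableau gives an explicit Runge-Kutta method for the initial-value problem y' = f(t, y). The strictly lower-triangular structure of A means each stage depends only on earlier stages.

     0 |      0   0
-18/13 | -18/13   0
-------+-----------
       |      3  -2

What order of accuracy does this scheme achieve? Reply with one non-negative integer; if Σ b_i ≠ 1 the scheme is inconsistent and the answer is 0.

1

b = (3, -2)
c = (0, -18/13)
Σ b_i: 3·1 + (-2)·1 = 1 ✓
b·c: (-2)·(-18/13) = 36/13 ≠ 1/2 ⇒ order 1.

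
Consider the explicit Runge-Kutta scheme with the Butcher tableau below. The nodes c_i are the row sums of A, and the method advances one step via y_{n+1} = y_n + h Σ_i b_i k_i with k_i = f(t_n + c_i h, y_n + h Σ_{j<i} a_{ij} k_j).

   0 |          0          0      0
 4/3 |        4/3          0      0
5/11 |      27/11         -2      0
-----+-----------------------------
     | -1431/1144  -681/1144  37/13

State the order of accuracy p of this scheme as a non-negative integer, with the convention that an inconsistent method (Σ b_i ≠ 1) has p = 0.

2

b = (-1431/1144, -681/1144, 37/13)
c = (0, 4/3, 5/11)
Ac = (0, 0, -8/3)
Σ b_i: (-1431/1144)·1 + (-681/1144)·1 + 37/13·1 = 1 ✓
b·c: (-681/1144)·4/3 + 37/13·5/11 = 1/2 ✓
b·c²: (-681/1144)·16/9 + 37/13·25/121 = -2219/4719 ≠ 1/3 ⇒ order 2.
b·Ac: 37/13·(-8/3) = -296/39 ≠ 1/6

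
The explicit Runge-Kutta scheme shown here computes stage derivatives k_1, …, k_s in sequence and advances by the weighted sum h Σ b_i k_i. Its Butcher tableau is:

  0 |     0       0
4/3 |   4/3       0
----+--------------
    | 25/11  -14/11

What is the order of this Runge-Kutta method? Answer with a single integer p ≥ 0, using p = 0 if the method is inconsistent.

b = (25/11, -14/11)
c = (0, 4/3)
Σ b_i: 25/11·1 + (-14/11)·1 = 1 ✓
b·c: (-14/11)·4/3 = -56/33 ≠ 1/2 ⇒ order 1.

1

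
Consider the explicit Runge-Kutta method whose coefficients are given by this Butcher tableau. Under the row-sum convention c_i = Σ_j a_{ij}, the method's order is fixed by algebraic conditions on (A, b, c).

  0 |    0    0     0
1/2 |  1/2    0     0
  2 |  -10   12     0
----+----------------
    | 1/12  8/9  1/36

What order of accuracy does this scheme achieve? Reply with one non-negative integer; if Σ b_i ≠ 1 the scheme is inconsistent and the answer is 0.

3

b = (1/12, 8/9, 1/36)
c = (0, 1/2, 2)
Ac = (0, 0, 6)
Σ b_i: 1/12·1 + 8/9·1 + 1/36·1 = 1 ✓
b·c: 8/9·1/2 + 1/36·2 = 1/2 ✓
b·c²: 8/9·1/4 + 1/36·4 = 1/3 ✓
b·Ac: 1/36·6 = 1/6 ✓; 3 stages ⇒ order 3.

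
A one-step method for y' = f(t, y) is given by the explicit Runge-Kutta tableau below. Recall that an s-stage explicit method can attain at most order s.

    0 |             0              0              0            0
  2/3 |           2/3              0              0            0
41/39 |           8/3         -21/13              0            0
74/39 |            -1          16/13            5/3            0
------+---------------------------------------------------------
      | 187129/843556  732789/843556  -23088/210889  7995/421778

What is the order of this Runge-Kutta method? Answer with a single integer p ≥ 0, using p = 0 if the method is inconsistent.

b = (187129/843556, 732789/843556, -23088/210889, 7995/421778)
c = (0, 2/3, 41/39, 74/39)
Ac = (0, 0, -14/13, 301/117)
Σ b_i: 187129/843556·1 + 732789/843556·1 + (-23088/210889)·1 + 7995/421778·1 = 1 ✓
b·c: 732789/843556·2/3 + (-23088/210889)·41/39 + 7995/421778·74/39 = 1/2 ✓
b·c²: 732789/843556·4/9 + (-23088/210889)·1681/1521 + 7995/421778·5476/1521 = 1/3 ✓
b·Ac: (-23088/210889)·(-14/13) + 7995/421778·301/117 = 1/6 ✓
b·c³: 732789/843556·8/27 + (-23088/210889)·68921/59319 + 7995/421778·405224/59319 = 83295122/320762169 ≠ 1/4 ⇒ order 3.
b·(c∘Ac): (-23088/210889)·(-574/507) + 7995/421778·22274/4563 = 763051/3524859 ≠ 1/8
b·Ac²: (-23088/210889)·(-28/39) + 7995/421778·10901/4563 = 6113489/49348026 ≠ 1/12
b·A²c: 7995/421778·(-70/39) = -1025/30127 ≠ 1/24

3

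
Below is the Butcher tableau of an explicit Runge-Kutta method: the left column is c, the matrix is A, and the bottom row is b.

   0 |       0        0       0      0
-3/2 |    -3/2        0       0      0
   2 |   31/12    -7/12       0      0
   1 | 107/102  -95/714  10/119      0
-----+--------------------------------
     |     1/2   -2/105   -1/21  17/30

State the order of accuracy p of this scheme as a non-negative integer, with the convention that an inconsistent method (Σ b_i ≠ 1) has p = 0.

4

b = (1/2, -2/105, -1/21, 17/30)
c = (0, -3/2, 2, 1)
Ac = (0, 0, 7/8, 25/68)
Σ b_i: 1/2·1 + (-2/105)·1 + (-1/21)·1 + 17/30·1 = 1 ✓
b·c: (-2/105)·(-3/2) + (-1/21)·2 + 17/30·1 = 1/2 ✓
b·c²: (-2/105)·9/4 + (-1/21)·4 + 17/30·1 = 1/3 ✓
b·Ac: (-1/21)·7/8 + 17/30·25/68 = 1/6 ✓
b·c³: (-2/105)·(-27/8) + (-1/21)·8 + 17/30·1 = 1/4 ✓
b·(c∘Ac): (-1/21)·7/4 + 17/30·25/68 = 1/8 ✓
b·Ac²: (-1/21)·(-21/16) + 17/30·5/136 = 1/12 ✓
b·A²c: 17/30·5/68 = 1/24 ✓; 4 stages ⇒ order 4.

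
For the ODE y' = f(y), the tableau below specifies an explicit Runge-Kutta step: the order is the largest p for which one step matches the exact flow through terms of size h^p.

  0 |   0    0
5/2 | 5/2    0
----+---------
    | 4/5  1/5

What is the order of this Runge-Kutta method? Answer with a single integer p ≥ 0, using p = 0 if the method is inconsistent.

2

b = (4/5, 1/5)
c = (0, 5/2)
Σ b_i: 4/5·1 + 1/5·1 = 1 ✓
b·c: 1/5·5/2 = 1/2 ✓; 2 stages ⇒ order 2.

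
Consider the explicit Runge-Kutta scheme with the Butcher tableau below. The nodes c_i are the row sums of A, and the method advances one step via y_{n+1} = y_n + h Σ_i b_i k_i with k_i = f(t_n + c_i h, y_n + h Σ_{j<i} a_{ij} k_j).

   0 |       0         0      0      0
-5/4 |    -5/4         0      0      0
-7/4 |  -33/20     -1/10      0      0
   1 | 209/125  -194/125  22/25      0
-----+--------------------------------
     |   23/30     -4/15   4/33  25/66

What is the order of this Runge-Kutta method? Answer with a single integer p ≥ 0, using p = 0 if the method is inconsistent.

4

b = (23/30, -4/15, 4/33, 25/66)
c = (0, -5/4, -7/4, 1)
Ac = (0, 0, 1/8, 2/5)
Σ b_i: 23/30·1 + (-4/15)·1 + 4/33·1 + 25/66·1 = 1 ✓
b·c: (-4/15)·(-5/4) + 4/33·(-7/4) + 25/66·1 = 1/2 ✓
b·c²: (-4/15)·25/16 + 4/33·49/16 + 25/66·1 = 1/3 ✓
b·Ac: 4/33·1/8 + 25/66·2/5 = 1/6 ✓
b·c³: (-4/15)·(-125/64) + 4/33·(-343/64) + 25/66·1 = 1/4 ✓
b·(c∘Ac): 4/33·(-7/32) + 25/66·2/5 = 1/8 ✓
b·Ac²: 4/33·(-5/32) + 25/66·27/100 = 1/12 ✓
b·A²c: 25/66·11/100 = 1/24 ✓; 4 stages ⇒ order 4.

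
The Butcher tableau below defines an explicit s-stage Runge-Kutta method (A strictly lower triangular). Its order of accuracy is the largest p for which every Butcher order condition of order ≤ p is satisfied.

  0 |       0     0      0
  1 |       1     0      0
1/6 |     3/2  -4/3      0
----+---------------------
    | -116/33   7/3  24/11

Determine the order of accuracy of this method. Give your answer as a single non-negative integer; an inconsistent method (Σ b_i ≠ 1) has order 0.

1

b = (-116/33, 7/3, 24/11)
c = (0, 1, 1/6)
Ac = (0, 0, -4/3)
Σ b_i: (-116/33)·1 + 7/3·1 + 24/11·1 = 1 ✓
b·c: 7/3·1 + 24/11·1/6 = 89/33 ≠ 1/2 ⇒ order 1.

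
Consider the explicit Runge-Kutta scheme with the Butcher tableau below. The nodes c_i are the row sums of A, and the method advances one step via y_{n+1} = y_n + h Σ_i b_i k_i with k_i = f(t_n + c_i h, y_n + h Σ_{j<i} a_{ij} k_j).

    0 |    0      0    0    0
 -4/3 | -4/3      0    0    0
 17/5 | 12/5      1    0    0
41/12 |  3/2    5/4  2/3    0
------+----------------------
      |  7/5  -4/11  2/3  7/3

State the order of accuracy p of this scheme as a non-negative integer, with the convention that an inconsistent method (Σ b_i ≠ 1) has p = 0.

b = (7/5, -4/11, 2/3, 7/3)
c = (0, -4/3, 17/5, 41/12)
Ac = (0, 0, -4/3, 3/5)
Σ b_i: 7/5·1 + (-4/11)·1 + 2/3·1 + 7/3·1 = 222/55 ≠ 1 ⇒ order 0.

0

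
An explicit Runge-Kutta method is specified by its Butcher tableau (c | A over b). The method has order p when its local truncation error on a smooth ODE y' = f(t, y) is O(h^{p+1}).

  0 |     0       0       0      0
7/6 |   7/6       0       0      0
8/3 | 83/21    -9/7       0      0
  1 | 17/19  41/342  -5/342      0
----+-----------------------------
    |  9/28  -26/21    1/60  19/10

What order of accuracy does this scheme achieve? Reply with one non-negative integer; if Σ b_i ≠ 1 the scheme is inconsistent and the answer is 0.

4

b = (9/28, -26/21, 1/60, 19/10)
c = (0, 7/6, 8/3, 1)
Ac = (0, 0, -3/2, 23/228)
Σ b_i: 9/28·1 + (-26/21)·1 + 1/60·1 + 19/10·1 = 1 ✓
b·c: (-26/21)·7/6 + 1/60·8/3 + 19/10·1 = 1/2 ✓
b·c²: (-26/21)·49/36 + 1/60·64/9 + 19/10·1 = 1/3 ✓
b·Ac: 1/60·(-3/2) + 19/10·23/228 = 1/6 ✓
b·c³: (-26/21)·343/216 + 1/60·512/27 + 19/10·1 = 1/4 ✓
b·(c∘Ac): 1/60·(-4) + 19/10·23/228 = 1/8 ✓
b·Ac²: 1/60·(-7/4) + 19/10·9/152 = 1/12 ✓
b·A²c: 19/10·5/228 = 1/24 ✓; 4 stages ⇒ order 4.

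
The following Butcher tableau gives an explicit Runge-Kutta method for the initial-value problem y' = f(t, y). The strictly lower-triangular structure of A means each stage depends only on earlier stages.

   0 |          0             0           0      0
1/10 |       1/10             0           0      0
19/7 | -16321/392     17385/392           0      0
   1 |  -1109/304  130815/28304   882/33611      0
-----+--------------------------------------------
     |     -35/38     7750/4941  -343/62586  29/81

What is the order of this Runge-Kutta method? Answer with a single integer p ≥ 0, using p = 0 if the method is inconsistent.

4

b = (-35/38, 7750/4941, -343/62586, 29/81)
c = (0, 1/10, 19/7, 1)
Ac = (0, 0, 3477/784, 495/928)
Σ b_i: (-35/38)·1 + 7750/4941·1 + (-343/62586)·1 + 29/81·1 = 1 ✓
b·c: 7750/4941·1/10 + (-343/62586)·19/7 + 29/81·1 = 1/2 ✓
b·c²: 7750/4941·1/100 + (-343/62586)·361/49 + 29/81·1 = 1/3 ✓
b·Ac: (-343/62586)·3477/784 + 29/81·495/928 = 1/6 ✓
b·c³: 7750/4941·1/1000 + (-343/62586)·6859/343 + 29/81·1 = 1/4 ✓
b·(c∘Ac): (-343/62586)·66063/5488 + 29/81·495/928 = 1/8 ✓
b·Ac²: (-343/62586)·3477/7840 + 29/81·2223/9280 = 1/12 ✓
b·A²c: 29/81·27/232 = 1/24 ✓; 4 stages ⇒ order 4.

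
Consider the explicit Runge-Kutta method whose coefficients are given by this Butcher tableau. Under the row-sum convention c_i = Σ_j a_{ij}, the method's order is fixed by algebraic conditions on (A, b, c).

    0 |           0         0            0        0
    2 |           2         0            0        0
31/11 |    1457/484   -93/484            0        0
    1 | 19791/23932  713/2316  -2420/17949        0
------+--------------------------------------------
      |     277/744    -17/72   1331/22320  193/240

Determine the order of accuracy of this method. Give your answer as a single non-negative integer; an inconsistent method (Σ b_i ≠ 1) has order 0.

4

b = (277/744, -17/72, 1331/22320, 193/240)
c = (0, 2, 31/11, 1)
Ac = (0, 0, -93/242, 91/386)
Σ b_i: 277/744·1 + (-17/72)·1 + 1331/22320·1 + 193/240·1 = 1 ✓
b·c: (-17/72)·2 + 1331/22320·31/11 + 193/240·1 = 1/2 ✓
b·c²: (-17/72)·4 + 1331/22320·961/121 + 193/240·1 = 1/3 ✓
b·Ac: 1331/22320·(-93/242) + 193/240·91/386 = 1/6 ✓
b·c³: (-17/72)·8 + 1331/22320·29791/1331 + 193/240·1 = 1/4 ✓
b·(c∘Ac): 1331/22320·(-2883/2662) + 193/240·91/386 = 1/8 ✓
b·Ac²: 1331/22320·(-93/121) + 193/240·31/193 = 1/12 ✓
b·A²c: 193/240·10/193 = 1/24 ✓; 4 stages ⇒ order 4.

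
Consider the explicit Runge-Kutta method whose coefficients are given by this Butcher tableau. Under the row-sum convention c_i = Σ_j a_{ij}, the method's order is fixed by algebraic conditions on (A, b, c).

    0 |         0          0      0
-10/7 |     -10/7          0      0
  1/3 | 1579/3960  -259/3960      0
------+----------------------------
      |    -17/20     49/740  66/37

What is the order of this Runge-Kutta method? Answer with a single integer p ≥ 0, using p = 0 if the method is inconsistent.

b = (-17/20, 49/740, 66/37)
c = (0, -10/7, 1/3)
Ac = (0, 0, 37/396)
Σ b_i: (-17/20)·1 + 49/740·1 + 66/37·1 = 1 ✓
b·c: 49/740·(-10/7) + 66/37·1/3 = 1/2 ✓
b·c²: 49/740·100/49 + 66/37·1/9 = 1/3 ✓
b·Ac: 66/37·37/396 = 1/6 ✓; 3 stages ⇒ order 3.

3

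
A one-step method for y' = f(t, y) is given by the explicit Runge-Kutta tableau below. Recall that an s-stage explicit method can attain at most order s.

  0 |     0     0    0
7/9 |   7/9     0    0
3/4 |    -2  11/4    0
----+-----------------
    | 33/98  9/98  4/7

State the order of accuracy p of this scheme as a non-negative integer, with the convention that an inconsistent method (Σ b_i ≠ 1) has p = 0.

2

b = (33/98, 9/98, 4/7)
c = (0, 7/9, 3/4)
Ac = (0, 0, 77/36)
Σ b_i: 33/98·1 + 9/98·1 + 4/7·1 = 1 ✓
b·c: 9/98·7/9 + 4/7·3/4 = 1/2 ✓
b·c²: 9/98·49/81 + 4/7·9/16 = 95/252 ≠ 1/3 ⇒ order 2.
b·Ac: 4/7·77/36 = 11/9 ≠ 1/6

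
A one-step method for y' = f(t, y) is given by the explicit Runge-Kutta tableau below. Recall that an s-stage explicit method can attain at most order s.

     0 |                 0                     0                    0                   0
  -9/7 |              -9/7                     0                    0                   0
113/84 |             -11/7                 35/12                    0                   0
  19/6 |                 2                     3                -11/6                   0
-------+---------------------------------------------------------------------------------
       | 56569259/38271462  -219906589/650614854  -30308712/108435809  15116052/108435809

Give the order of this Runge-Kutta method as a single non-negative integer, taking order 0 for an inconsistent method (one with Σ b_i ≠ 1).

b = (56569259/38271462, -219906589/650614854, -30308712/108435809, 15116052/108435809)
c = (0, -9/7, 113/84, 19/6)
Ac = (0, 0, -15/4, -3187/504)
Σ b_i: 56569259/38271462·1 + (-219906589/650614854)·1 + (-30308712/108435809)·1 + 15116052/108435809·1 = 1 ✓
b·c: (-219906589/650614854)·(-9/7) + (-30308712/108435809)·113/84 + 15116052/108435809·19/6 = 1/2 ✓
b·c²: (-219906589/650614854)·81/49 + (-30308712/108435809)·12769/7056 + 15116052/108435809·361/36 = 1/3 ✓
b·Ac: (-30308712/108435809)·(-15/4) + 15116052/108435809·(-3187/504) = 1/6 ✓
b·c³: (-219906589/650614854)·(-729/343) + (-30308712/108435809)·1442897/592704 + 15116052/108435809·6859/216 = 100468537951/22503619656 ≠ 1/4 ⇒ order 3.
b·(c∘Ac): (-30308712/108435809)·(-565/112) + 15116052/108435809·(-60553/3024) = -317200907/229628772 ≠ 1/8
b·Ac²: (-30308712/108435809)·135/28 + 15116052/108435809·69493/42336 = -3596746843/3214802808 ≠ 1/12
b·A²c: 15116052/108435809·55/8 = 207845715/216871618 ≠ 1/24

3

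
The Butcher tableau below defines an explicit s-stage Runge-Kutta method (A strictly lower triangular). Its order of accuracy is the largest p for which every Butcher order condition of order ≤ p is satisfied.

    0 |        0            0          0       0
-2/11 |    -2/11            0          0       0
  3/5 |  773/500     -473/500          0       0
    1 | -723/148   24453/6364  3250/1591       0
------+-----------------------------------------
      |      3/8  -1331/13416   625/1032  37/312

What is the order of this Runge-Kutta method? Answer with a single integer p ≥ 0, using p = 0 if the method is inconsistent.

4

b = (3/8, -1331/13416, 625/1032, 37/312)
c = (0, -2/11, 3/5, 1)
Ac = (0, 0, 43/250, 39/74)
Σ b_i: 3/8·1 + (-1331/13416)·1 + 625/1032·1 + 37/312·1 = 1 ✓
b·c: (-1331/13416)·(-2/11) + 625/1032·3/5 + 37/312·1 = 1/2 ✓
b·c²: (-1331/13416)·4/121 + 625/1032·9/25 + 37/312·1 = 1/3 ✓
b·Ac: 625/1032·43/250 + 37/312·39/74 = 1/6 ✓
b·c³: (-1331/13416)·(-8/1331) + 625/1032·27/125 + 37/312·1 = 1/4 ✓
b·(c∘Ac): 625/1032·129/1250 + 37/312·39/74 = 1/8 ✓
b·Ac²: 625/1032·(-43/1375) + 37/312·351/407 = 1/12 ✓
b·A²c: 37/312·13/37 = 1/24 ✓; 4 stages ⇒ order 4.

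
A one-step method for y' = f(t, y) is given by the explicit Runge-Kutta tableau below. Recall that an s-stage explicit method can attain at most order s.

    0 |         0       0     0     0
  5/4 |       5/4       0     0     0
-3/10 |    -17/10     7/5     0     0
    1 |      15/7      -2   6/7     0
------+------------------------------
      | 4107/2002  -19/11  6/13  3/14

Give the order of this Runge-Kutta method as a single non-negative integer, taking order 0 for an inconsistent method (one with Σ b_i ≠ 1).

1

b = (4107/2002, -19/11, 6/13, 3/14)
c = (0, 5/4, -3/10, 1)
Ac = (0, 0, 7/4, -193/70)
Σ b_i: 4107/2002·1 + (-19/11)·1 + 6/13·1 + 3/14·1 = 1 ✓
b·c: (-19/11)·5/4 + 6/13·(-3/10) + 3/14·1 = -41707/20020 ≠ 1/2 ⇒ order 1.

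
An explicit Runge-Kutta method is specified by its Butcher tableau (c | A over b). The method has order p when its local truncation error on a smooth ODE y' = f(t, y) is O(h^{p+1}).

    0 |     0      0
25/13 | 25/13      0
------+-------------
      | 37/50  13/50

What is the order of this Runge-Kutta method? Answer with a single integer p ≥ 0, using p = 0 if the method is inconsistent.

2

b = (37/50, 13/50)
c = (0, 25/13)
Σ b_i: 37/50·1 + 13/50·1 = 1 ✓
b·c: 13/50·25/13 = 1/2 ✓; 2 stages ⇒ order 2.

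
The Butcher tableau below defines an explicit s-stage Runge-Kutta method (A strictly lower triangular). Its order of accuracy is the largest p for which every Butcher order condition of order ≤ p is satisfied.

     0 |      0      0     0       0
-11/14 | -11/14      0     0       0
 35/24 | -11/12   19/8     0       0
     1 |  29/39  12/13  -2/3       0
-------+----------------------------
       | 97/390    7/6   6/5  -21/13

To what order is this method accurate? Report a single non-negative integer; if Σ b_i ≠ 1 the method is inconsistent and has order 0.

1

b = (97/390, 7/6, 6/5, -21/13)
c = (0, -11/14, 35/24, 1)
Ac = (0, 0, -209/112, -5561/3276)
Σ b_i: 97/390·1 + 7/6·1 + 6/5·1 + (-21/13)·1 = 1 ✓
b·c: 7/6·(-11/14) + 6/5·35/24 + (-21/13)·1 = -61/78 ≠ 1/2 ⇒ order 1.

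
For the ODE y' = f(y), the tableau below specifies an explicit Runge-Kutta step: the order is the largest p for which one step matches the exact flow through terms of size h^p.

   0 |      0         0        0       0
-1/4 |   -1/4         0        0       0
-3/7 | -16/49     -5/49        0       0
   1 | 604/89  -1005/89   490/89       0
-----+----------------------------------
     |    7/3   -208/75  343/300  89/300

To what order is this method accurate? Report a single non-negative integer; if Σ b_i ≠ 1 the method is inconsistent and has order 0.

b = (7/3, -208/75, 343/300, 89/300)
c = (0, -1/4, -3/7, 1)
Ac = (0, 0, 5/196, 165/356)
Σ b_i: 7/3·1 + (-208/75)·1 + 343/300·1 + 89/300·1 = 1 ✓
b·c: (-208/75)·(-1/4) + 343/300·(-3/7) + 89/300·1 = 1/2 ✓
b·c²: (-208/75)·1/16 + 343/300·9/49 + 89/300·1 = 1/3 ✓
b·Ac: 343/300·5/196 + 89/300·165/356 = 1/6 ✓
b·c³: (-208/75)·(-1/64) + 343/300·(-27/343) + 89/300·1 = 1/4 ✓
b·(c∘Ac): 343/300·(-15/1372) + 89/300·165/356 = 1/8 ✓
b·Ac²: 343/300·(-5/784) + 89/300·435/1424 = 1/12 ✓
b·A²c: 89/300·25/178 = 1/24 ✓; 4 stages ⇒ order 4.

4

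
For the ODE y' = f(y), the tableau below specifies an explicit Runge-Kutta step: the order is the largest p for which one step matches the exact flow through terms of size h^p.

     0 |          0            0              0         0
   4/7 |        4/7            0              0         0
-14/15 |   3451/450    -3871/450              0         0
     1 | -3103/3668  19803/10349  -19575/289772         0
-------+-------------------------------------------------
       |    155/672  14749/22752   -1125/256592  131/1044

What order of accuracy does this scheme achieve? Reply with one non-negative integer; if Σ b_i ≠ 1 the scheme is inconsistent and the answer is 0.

4

b = (155/672, 14749/22752, -1125/256592, 131/1044)
c = (0, 4/7, -14/15, 1)
Ac = (0, 0, -1106/225, 303/262)
Σ b_i: 155/672·1 + 14749/22752·1 + (-1125/256592)·1 + 131/1044·1 = 1 ✓
b·c: 14749/22752·4/7 + (-1125/256592)·(-14/15) + 131/1044·1 = 1/2 ✓
b·c²: 14749/22752·16/49 + (-1125/256592)·196/225 + 131/1044·1 = 1/3 ✓
b·Ac: (-1125/256592)·(-1106/225) + 131/1044·303/262 = 1/6 ✓
b·c³: 14749/22752·64/343 + (-1125/256592)·(-2744/3375) + 131/1044·1 = 1/4 ✓
b·(c∘Ac): (-1125/256592)·15484/3375 + 131/1044·303/262 = 1/8 ✓
b·Ac²: (-1125/256592)·(-632/225) + 131/1044·519/917 = 1/12 ✓
b·A²c: 131/1044·87/262 = 1/24 ✓; 4 stages ⇒ order 4.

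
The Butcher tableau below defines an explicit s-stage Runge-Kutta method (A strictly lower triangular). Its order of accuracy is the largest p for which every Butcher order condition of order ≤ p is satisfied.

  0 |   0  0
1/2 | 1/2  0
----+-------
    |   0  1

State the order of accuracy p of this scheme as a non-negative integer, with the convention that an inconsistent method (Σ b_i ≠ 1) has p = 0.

b = (0, 1)
c = (0, 1/2)
Σ b_i: 1·1 = 1 ✓
b·c: 1·1/2 = 1/2 ✓; 2 stages ⇒ order 2.

2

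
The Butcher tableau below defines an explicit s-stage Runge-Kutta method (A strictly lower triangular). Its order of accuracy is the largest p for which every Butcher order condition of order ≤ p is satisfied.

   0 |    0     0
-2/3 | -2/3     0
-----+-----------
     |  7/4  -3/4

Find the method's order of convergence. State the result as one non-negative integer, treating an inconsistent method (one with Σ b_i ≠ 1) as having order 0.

2

b = (7/4, -3/4)
c = (0, -2/3)
Σ b_i: 7/4·1 + (-3/4)·1 = 1 ✓
b·c: (-3/4)·(-2/3) = 1/2 ✓; 2 stages ⇒ order 2.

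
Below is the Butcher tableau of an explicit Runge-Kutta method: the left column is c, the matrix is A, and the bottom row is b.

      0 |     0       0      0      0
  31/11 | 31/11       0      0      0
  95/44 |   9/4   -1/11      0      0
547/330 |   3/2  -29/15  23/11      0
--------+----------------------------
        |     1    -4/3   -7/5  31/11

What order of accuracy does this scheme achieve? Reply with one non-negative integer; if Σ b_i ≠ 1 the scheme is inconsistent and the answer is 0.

b = (1, -4/3, -7/5, 31/11)
c = (0, 31/11, 95/44, 547/330)
Ac = (0, 0, -31/121, -6781/7260)
Σ b_i: 1·1 + (-4/3)·1 + (-7/5)·1 + 31/11·1 = 179/165 ≠ 1 ⇒ order 0.

0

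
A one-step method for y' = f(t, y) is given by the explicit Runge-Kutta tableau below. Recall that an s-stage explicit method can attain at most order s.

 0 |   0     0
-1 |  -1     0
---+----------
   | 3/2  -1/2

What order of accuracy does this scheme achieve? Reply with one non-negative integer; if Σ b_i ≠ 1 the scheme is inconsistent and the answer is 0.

2

b = (3/2, -1/2)
c = (0, -1)
Σ b_i: 3/2·1 + (-1/2)·1 = 1 ✓
b·c: (-1/2)·(-1) = 1/2 ✓; 2 stages ⇒ order 2.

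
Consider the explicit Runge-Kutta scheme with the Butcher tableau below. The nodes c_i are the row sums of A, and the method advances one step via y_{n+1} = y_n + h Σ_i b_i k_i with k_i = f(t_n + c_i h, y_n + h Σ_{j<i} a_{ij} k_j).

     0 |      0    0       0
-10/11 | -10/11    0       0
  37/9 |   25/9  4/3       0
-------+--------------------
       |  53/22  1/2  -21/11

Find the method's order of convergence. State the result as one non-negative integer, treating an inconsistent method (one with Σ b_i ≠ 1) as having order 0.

1

b = (53/22, 1/2, -21/11)
c = (0, -10/11, 37/9)
Ac = (0, 0, -40/33)
Σ b_i: 53/22·1 + 1/2·1 + (-21/11)·1 = 1 ✓
b·c: 1/2·(-10/11) + (-21/11)·37/9 = -274/33 ≠ 1/2 ⇒ order 1.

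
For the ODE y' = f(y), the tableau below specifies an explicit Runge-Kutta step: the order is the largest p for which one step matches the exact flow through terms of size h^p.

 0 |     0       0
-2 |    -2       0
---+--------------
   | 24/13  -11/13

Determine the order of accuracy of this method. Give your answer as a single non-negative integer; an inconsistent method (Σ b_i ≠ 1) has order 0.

1

b = (24/13, -11/13)
c = (0, -2)
Σ b_i: 24/13·1 + (-11/13)·1 = 1 ✓
b·c: (-11/13)·(-2) = 22/13 ≠ 1/2 ⇒ order 1.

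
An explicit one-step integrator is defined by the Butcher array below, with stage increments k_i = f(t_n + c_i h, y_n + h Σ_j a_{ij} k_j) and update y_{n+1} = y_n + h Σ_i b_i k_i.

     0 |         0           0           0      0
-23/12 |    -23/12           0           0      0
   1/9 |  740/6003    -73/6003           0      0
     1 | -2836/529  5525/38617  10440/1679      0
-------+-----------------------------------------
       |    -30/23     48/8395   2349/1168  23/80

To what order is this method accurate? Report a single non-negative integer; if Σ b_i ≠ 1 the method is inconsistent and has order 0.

4

b = (-30/23, 48/8395, 2349/1168, 23/80)
c = (0, -23/12, 1/9, 1)
Ac = (0, 0, 73/3132, 5/12)
Σ b_i: (-30/23)·1 + 48/8395·1 + 2349/1168·1 + 23/80·1 = 1 ✓
b·c: 48/8395·(-23/12) + 2349/1168·1/9 + 23/80·1 = 1/2 ✓
b·c²: 48/8395·529/144 + 2349/1168·1/81 + 23/80·1 = 1/3 ✓
b·Ac: 2349/1168·73/3132 + 23/80·5/12 = 1/6 ✓
b·c³: 48/8395·(-12167/1728) + 2349/1168·1/729 + 23/80·1 = 1/4 ✓
b·(c∘Ac): 2349/1168·73/28188 + 23/80·5/12 = 1/8 ✓
b·Ac²: 2349/1168·(-1679/37584) + 23/80·665/1104 = 1/12 ✓
b·A²c: 23/80·10/69 = 1/24 ✓; 4 stages ⇒ order 4.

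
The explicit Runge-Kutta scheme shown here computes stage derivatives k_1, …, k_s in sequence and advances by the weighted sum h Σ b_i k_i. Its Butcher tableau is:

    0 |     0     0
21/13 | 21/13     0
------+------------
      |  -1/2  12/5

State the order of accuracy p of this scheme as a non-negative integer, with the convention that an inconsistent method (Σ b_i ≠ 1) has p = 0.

b = (-1/2, 12/5)
c = (0, 21/13)
Σ b_i: (-1/2)·1 + 12/5·1 = 19/10 ≠ 1 ⇒ order 0.

0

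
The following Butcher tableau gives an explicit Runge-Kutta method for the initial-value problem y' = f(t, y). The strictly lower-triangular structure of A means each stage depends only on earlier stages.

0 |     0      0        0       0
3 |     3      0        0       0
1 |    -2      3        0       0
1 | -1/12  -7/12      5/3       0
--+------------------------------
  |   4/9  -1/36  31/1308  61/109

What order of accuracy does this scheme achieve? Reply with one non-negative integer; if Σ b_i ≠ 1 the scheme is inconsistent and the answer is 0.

3

b = (4/9, -1/36, 31/1308, 61/109)
c = (0, 3, 1, 1)
Ac = (0, 0, 9, -1/12)
Σ b_i: 4/9·1 + (-1/36)·1 + 31/1308·1 + 61/109·1 = 1 ✓
b·c: (-1/36)·3 + 31/1308·1 + 61/109·1 = 1/2 ✓
b·c²: (-1/36)·9 + 31/1308·1 + 61/109·1 = 1/3 ✓
b·Ac: 31/1308·9 + 61/109·(-1/12) = 1/6 ✓
b·c³: (-1/36)·27 + 31/1308·1 + 61/109·1 = -1/6 ≠ 1/4 ⇒ order 3.
b·(c∘Ac): 31/1308·9 + 61/109·(-1/12) = 1/6 ≠ 1/8
b·Ac²: 31/1308·27 + 61/109·(-43/12) = -893/654 ≠ 1/12
b·A²c: 61/109·15 = 915/109 ≠ 1/24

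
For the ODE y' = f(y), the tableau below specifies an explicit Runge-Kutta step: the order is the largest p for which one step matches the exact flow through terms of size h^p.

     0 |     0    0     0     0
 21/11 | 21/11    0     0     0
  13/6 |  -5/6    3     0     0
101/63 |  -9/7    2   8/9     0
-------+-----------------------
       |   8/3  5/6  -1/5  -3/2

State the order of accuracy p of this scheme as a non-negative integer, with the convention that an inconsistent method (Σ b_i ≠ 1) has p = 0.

b = (8/3, 5/6, -1/5, -3/2)
c = (0, 21/11, 13/6, 101/63)
Ac = (0, 0, 63/11, 1706/297)
Σ b_i: 8/3·1 + 5/6·1 + (-1/5)·1 + (-3/2)·1 = 9/5 ≠ 1 ⇒ order 0.

0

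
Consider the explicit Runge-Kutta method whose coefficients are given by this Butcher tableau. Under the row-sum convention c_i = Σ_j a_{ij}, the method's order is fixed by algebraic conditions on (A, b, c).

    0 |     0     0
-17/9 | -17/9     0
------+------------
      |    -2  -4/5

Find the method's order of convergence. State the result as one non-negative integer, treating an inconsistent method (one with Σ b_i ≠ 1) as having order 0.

b = (-2, -4/5)
c = (0, -17/9)
Σ b_i: (-2)·1 + (-4/5)·1 = -14/5 ≠ 1 ⇒ order 0.

0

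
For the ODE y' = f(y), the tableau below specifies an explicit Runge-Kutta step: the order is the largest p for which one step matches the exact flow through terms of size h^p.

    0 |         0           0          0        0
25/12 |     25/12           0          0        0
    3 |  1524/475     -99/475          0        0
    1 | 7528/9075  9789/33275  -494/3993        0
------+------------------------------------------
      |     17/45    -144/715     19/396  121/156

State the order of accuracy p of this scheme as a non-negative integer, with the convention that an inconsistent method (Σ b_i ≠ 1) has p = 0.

4

b = (17/45, -144/715, 19/396, 121/156)
c = (0, 25/12, 3, 1)
Ac = (0, 0, -33/76, 117/484)
Σ b_i: 17/45·1 + (-144/715)·1 + 19/396·1 + 121/156·1 = 1 ✓
b·c: (-144/715)·25/12 + 19/396·3 + 121/156·1 = 1/2 ✓
b·c²: (-144/715)·625/144 + 19/396·9 + 121/156·1 = 1/3 ✓
b·Ac: 19/396·(-33/76) + 121/156·117/484 = 1/6 ✓
b·c³: (-144/715)·15625/1728 + 19/396·27 + 121/156·1 = 1/4 ✓
b·(c∘Ac): 19/396·(-99/76) + 121/156·117/484 = 1/8 ✓
b·Ac²: 19/396·(-275/304) + 121/156·949/5808 = 1/12 ✓
b·A²c: 121/156·13/242 = 1/24 ✓; 4 stages ⇒ order 4.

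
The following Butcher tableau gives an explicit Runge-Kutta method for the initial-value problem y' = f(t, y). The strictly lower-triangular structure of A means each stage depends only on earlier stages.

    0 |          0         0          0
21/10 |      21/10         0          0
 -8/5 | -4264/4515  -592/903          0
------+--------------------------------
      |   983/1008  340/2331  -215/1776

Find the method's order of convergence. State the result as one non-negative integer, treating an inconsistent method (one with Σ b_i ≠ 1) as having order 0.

b = (983/1008, 340/2331, -215/1776)
c = (0, 21/10, -8/5)
Ac = (0, 0, -296/215)
Σ b_i: 983/1008·1 + 340/2331·1 + (-215/1776)·1 = 1 ✓
b·c: 340/2331·21/10 + (-215/1776)·(-8/5) = 1/2 ✓
b·c²: 340/2331·441/100 + (-215/1776)·64/25 = 1/3 ✓
b·Ac: (-215/1776)·(-296/215) = 1/6 ✓; 3 stages ⇒ order 3.

3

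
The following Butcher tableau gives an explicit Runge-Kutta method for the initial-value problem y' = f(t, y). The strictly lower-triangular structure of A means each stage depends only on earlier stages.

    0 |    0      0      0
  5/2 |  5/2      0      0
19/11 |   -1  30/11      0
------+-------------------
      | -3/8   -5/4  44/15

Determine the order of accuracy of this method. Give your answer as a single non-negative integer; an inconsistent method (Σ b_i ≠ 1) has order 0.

b = (-3/8, -5/4, 44/15)
c = (0, 5/2, 19/11)
Ac = (0, 0, 75/11)
Σ b_i: (-3/8)·1 + (-5/4)·1 + 44/15·1 = 157/120 ≠ 1 ⇒ order 0.

0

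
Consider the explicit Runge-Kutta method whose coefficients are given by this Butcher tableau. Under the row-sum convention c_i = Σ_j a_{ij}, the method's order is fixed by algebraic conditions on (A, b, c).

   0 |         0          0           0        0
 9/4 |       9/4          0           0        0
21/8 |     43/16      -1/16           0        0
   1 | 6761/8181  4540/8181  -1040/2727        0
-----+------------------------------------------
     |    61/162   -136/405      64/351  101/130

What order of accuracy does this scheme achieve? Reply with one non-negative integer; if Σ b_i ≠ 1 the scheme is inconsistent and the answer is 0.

b = (61/162, -136/405, 64/351, 101/130)
c = (0, 9/4, 21/8, 1)
Ac = (0, 0, -9/64, 25/101)
Σ b_i: 61/162·1 + (-136/405)·1 + 64/351·1 + 101/130·1 = 1 ✓
b·c: (-136/405)·9/4 + 64/351·21/8 + 101/130·1 = 1/2 ✓
b·c²: (-136/405)·81/16 + 64/351·441/64 + 101/130·1 = 1/3 ✓
b·Ac: 64/351·(-9/64) + 101/130·25/101 = 1/6 ✓
b·c³: (-136/405)·729/64 + 64/351·9261/512 + 101/130·1 = 1/4 ✓
b·(c∘Ac): 64/351·(-189/512) + 101/130·25/101 = 1/8 ✓
b·Ac²: 64/351·(-81/256) + 101/130·55/303 = 1/12 ✓
b·A²c: 101/130·65/1212 = 1/24 ✓; 4 stages ⇒ order 4.

4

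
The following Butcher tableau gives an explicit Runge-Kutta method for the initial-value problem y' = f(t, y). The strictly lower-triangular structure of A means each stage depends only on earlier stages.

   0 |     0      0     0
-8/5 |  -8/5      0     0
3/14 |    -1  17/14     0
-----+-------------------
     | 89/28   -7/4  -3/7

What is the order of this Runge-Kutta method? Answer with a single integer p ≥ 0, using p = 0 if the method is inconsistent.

b = (89/28, -7/4, -3/7)
c = (0, -8/5, 3/14)
Ac = (0, 0, -68/35)
Σ b_i: 89/28·1 + (-7/4)·1 + (-3/7)·1 = 1 ✓
b·c: (-7/4)·(-8/5) + (-3/7)·3/14 = 1327/490 ≠ 1/2 ⇒ order 1.

1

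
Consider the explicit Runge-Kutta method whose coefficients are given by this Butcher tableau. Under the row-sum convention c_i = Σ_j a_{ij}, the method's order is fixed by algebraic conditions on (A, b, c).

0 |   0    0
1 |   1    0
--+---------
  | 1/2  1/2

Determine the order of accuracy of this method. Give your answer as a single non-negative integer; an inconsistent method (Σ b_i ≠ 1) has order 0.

b = (1/2, 1/2)
c = (0, 1)
Σ b_i: 1/2·1 + 1/2·1 = 1 ✓
b·c: 1/2·1 = 1/2 ✓; 2 stages ⇒ order 2.

2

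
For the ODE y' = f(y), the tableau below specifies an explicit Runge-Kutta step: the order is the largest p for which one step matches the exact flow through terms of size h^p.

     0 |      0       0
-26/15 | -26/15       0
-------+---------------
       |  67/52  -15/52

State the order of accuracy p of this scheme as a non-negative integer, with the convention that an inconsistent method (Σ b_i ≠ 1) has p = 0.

b = (67/52, -15/52)
c = (0, -26/15)
Σ b_i: 67/52·1 + (-15/52)·1 = 1 ✓
b·c: (-15/52)·(-26/15) = 1/2 ✓; 2 stages ⇒ order 2.

2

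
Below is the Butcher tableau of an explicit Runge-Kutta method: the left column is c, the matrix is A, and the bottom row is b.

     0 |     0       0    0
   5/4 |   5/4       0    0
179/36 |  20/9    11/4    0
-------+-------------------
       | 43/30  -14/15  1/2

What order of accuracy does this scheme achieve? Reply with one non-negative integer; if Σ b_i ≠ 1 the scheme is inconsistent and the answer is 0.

1

b = (43/30, -14/15, 1/2)
c = (0, 5/4, 179/36)
Ac = (0, 0, 55/16)
Σ b_i: 43/30·1 + (-14/15)·1 + 1/2·1 = 1 ✓
b·c: (-14/15)·5/4 + 1/2·179/36 = 95/72 ≠ 1/2 ⇒ order 1.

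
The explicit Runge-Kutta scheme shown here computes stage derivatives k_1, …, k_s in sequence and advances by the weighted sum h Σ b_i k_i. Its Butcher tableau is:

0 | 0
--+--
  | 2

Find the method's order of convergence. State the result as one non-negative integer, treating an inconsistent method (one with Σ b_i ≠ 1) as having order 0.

0

b = (2)
c = (0)
Σ b_i: 2·1 = 2 ≠ 1 ⇒ order 0.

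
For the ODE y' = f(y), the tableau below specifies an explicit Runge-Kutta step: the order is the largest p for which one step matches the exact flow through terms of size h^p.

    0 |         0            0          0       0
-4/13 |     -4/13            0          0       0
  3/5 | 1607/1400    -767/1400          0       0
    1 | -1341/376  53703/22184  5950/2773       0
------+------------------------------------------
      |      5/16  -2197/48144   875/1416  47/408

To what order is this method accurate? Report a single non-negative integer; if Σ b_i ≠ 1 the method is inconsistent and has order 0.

b = (5/16, -2197/48144, 875/1416, 47/408)
c = (0, -4/13, 3/5, 1)
Ac = (0, 0, 59/350, 51/94)
Σ b_i: 5/16·1 + (-2197/48144)·1 + 875/1416·1 + 47/408·1 = 1 ✓
b·c: (-2197/48144)·(-4/13) + 875/1416·3/5 + 47/408·1 = 1/2 ✓
b·c²: (-2197/48144)·16/169 + 875/1416·9/25 + 47/408·1 = 1/3 ✓
b·Ac: 875/1416·59/350 + 47/408·51/94 = 1/6 ✓
b·c³: (-2197/48144)·(-64/2197) + 875/1416·27/125 + 47/408·1 = 1/4 ✓
b·(c∘Ac): 875/1416·177/1750 + 47/408·51/94 = 1/8 ✓
b·Ac²: 875/1416·(-118/2275) + 47/408·612/611 = 1/12 ✓
b·A²c: 47/408·17/47 = 1/24 ✓; 4 stages ⇒ order 4.

4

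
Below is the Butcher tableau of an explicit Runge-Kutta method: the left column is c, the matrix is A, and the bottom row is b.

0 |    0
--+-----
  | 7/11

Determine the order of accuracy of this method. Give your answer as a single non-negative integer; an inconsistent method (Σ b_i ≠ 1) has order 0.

b = (7/11)
c = (0)
Σ b_i: 7/11·1 = 7/11 ≠ 1 ⇒ order 0.

0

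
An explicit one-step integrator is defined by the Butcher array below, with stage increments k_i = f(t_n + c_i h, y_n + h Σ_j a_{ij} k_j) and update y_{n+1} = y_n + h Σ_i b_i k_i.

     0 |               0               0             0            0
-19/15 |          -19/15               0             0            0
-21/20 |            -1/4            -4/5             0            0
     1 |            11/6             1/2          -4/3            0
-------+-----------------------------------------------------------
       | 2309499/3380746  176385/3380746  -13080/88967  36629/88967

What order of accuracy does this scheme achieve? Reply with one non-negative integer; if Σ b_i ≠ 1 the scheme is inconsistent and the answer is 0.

b = (2309499/3380746, 176385/3380746, -13080/88967, 36629/88967)
c = (0, -19/15, -21/20, 1)
Ac = (0, 0, 76/75, 23/30)
Σ b_i: 2309499/3380746·1 + 176385/3380746·1 + (-13080/88967)·1 + 36629/88967·1 = 1 ✓
b·c: 176385/3380746·(-19/15) + (-13080/88967)·(-21/20) + 36629/88967·1 = 1/2 ✓
b·c²: 176385/3380746·361/225 + (-13080/88967)·441/400 + 36629/88967·1 = 1/3 ✓
b·Ac: (-13080/88967)·76/75 + 36629/88967·23/30 = 1/6 ✓
b·c³: 176385/3380746·(-6859/3375) + (-13080/88967)·(-9261/8000) + 36629/88967·1 = 76207327/160140600 ≠ 1/4 ⇒ order 3.
b·(c∘Ac): (-13080/88967)·(-133/125) + 36629/88967·23/30 = 6299903/13345050 ≠ 1/8
b·Ac²: (-13080/88967)·(-1444/1125) + 36629/88967·(-601/900) = -6904013/80070300 ≠ 1/12
b·A²c: 36629/88967·(-304/225) = -11135216/20017575 ≠ 1/24

3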